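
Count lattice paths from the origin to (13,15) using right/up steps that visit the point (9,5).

Paths (0,0)->(9,5): C(14,5) = 2002.
Paths (9,5)->(13,15): C(14,10) = 1001.
By multiplication principle: 2002 x 1001.

Final answer: 2004002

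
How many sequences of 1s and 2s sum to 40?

Condition on the final move: it is a 1-step (f(n-1) ways to get there) or a 2-step (f(n-2) ways), so f(n) = f(n-1) + f(n-2), with f(1)=1, f(2)=2.
Computing successive values: f(1)=1, f(2)=2, f(3)=3, f(4)=5, f(5)=8, f(6)=13, f(7)=21, f(8)=34, f(9)=55, f(10)=89, f(11)=144, f(12)=233, f(13)=377, f(14)=610, f(15)=987, f(16)=1597, f(17)=2584, f(18)=4181, f(19)=6765, f(20)=10946, f(21)=17711, f(22)=28657, f(23)=46368, f(24)=75025, f(25)=121393, f(26)=196418, f(27)=317811, f(28)=514229, f(29)=832040, f(30)=1346269, f(31)=2178309, f(32)=3524578, f(33)=5702887, f(34)=9227465, f(35)=14930352, f(36)=24157817, f(37)=39088169, f(38)=63245986, f(39)=102334155, f(40)=165580141.

Final answer: 165580141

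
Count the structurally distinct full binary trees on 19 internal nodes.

This is counted by the nth Catalan number C_n. Here n = 19.
C_n = C(2n,n)/(n+1), so C_{19} = C(38,19)/20 = 35345263800/20.

Final answer: C_{19} = 1767263190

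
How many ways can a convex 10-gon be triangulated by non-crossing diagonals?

This is a standard Catalan-number count: the answer is C_n. Here n = 10 - 2 = 8.
C_n = C(2n,n) - C(2n,n+1), so C_{8} = C(16,8) - C(16,9) = 12870 - 11440.

Final answer: C_{8} = 1430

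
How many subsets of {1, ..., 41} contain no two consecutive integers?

Condition on whether n belongs to the subset: if not, any valid subset of {1, ..., n-1} works (a(n-1)); if so, n-1 is excluded and the rest is a valid subset of {1, ..., n-2} (a(n-2)). Hence a(n) = a(n-1) + a(n-2), a(1)=2, a(2)=3.
Iterating the recurrence: a(1)=2, a(2)=3, a(3)=5, a(4)=8, a(5)=13, a(6)=21, a(7)=34, a(8)=55, a(9)=89, a(10)=144, a(11)=233, a(12)=377, a(13)=610, a(14)=987, a(15)=1597, a(16)=2584, a(17)=4181, a(18)=6765, a(19)=10946, a(20)=17711, a(21)=28657, a(22)=46368, a(23)=75025, a(24)=121393, a(25)=196418, a(26)=317811, a(27)=514229, a(28)=832040, a(29)=1346269, a(30)=2178309, a(31)=3524578, a(32)=5702887, a(33)=9227465, a(34)=14930352, a(35)=24157817, a(36)=39088169, a(37)=63245986, a(38)=102334155, a(39)=165580141, a(40)=267914296, a(41)=433494437.

Final answer: 433494437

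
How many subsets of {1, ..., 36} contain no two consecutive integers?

Let a(n) count such subsets of {1, ..., n}. Either n is excluded (a(n-1) ways) or n is included, forcing n-1 out (a(n-2) ways), so a(n) = a(n-1) + a(n-2) with a(1)=2, a(2)=3.
Computing successive values: a(1)=2, a(2)=3, a(3)=5, a(4)=8, a(5)=13, a(6)=21, a(7)=34, a(8)=55, a(9)=89, a(10)=144, a(11)=233, a(12)=377, a(13)=610, a(14)=987, a(15)=1597, a(16)=2584, a(17)=4181, a(18)=6765, a(19)=10946, a(20)=17711, a(21)=28657, a(22)=46368, a(23)=75025, a(24)=121393, a(25)=196418, a(26)=317811, a(27)=514229, a(28)=832040, a(29)=1346269, a(30)=2178309, a(31)=3524578, a(32)=5702887, a(33)=9227465, a(34)=14930352, a(35)=24157817, a(36)=39088169.

Final answer: 39088169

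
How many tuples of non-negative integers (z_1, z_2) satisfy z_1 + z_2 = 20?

Stars and bars with 20 stars and 1 bars:
C(20+2-1, 2-1) = C(21,1).

Final answer: C(21,1) = 21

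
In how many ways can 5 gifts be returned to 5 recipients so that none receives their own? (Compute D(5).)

D(n) = (n-1)(D(n-1) + D(n-2)), D(0)=1, D(1)=0.
D(2) = 1 x (0 + 1) = 1
D(3) = 2 x (1 + 0) = 2
D(4) = 3 x (2 + 1) = 9
D(5) = 4 x (D(4) + D(3)) = 4 x (9 + 2)

Final answer: D(5) = 44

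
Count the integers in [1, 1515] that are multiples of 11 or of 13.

Multiples of 11: 137. Multiples of 13: 116. Of both (lcm=143): 10.
By inclusion-exclusion: 137 + 116 - 10.

Final answer: 243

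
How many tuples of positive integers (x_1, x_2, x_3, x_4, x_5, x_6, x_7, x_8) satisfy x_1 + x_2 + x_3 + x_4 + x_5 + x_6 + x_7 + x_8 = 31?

Substitute x'_i = x_i - 1 (so x'_i >= 0). Then sum x'_i = 31 - 8 = 23.
Stars and bars: C(23+8-1, 8-1) = C(30,7).

Final answer: C(30,7) = 2035800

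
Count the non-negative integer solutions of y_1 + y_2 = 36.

Stars and bars with 36 stars and 1 bars:
C(36+2-1, 2-1) = C(37,1).

Final answer: C(37,1) = 37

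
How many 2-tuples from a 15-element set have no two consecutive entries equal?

First character: 15 choices. Each subsequent: 14 choices (must differ from the previous one).
Total: 15 x 14^1.

Final answer: 15 x 14^{1} = 210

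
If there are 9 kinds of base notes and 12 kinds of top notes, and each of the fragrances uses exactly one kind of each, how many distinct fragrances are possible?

By the multiplication principle: 9 x 12.

Final answer: 108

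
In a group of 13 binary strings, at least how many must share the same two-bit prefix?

There are 4 possible values for two-bit prefix. With 13 binary strings and 4 categories, by pigeonhole: ceiling(13/4).

Final answer: 4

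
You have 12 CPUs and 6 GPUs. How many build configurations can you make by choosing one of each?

By the multiplication principle: 12 x 6.

Final answer: 72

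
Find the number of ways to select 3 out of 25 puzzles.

C(25,3) = 25!/(3! x 22!).

Final answer: \binom{25}{3} = 2300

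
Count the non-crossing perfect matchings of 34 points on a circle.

The structures are counted by the Catalan number C_n. Here n = 34/2 = 17.
C_n = C(2n,n) - C(2n,n+1), so C_{17} = C(34,17) - C(34,18) = 2333606220 - 2203961430.

Final answer: C_{17} = 129644790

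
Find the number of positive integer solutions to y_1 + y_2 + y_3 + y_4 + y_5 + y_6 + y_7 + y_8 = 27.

Substitute y'_i = y_i - 1 (so y'_i >= 0). Then sum y'_i = 27 - 8 = 19.
Stars and bars: C(19+8-1, 8-1) = C(26,7).

Final answer: C(26,7) = 657800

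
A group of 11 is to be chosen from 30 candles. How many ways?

C(30,11) = 30!/(11! x 19!).

Final answer: \binom{30}{11} = 54627300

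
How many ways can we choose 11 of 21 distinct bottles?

C(21,11) = 21!/(11! x 10!).

Final answer: \binom{21}{11} = 352716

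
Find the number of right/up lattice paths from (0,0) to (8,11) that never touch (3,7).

Total paths to (8,11): C(19,11) = 75582.
Paths through (3,7): C(10,7) x C(9,4) = 15120.
Avoiding (3,7): 75582 - 15120.

Final answer: 60462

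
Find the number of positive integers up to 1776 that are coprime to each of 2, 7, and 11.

|div by 2|=888, |div by 7|=253, |div by 11|=161.
|div by 2&7|=126, |div by 2&11|=80, |div by 7&11|=23, |div by all|=11.
By inclusion-exclusion, divisible by at least one: 888+253+161-126-80-23+11 = 1084.
Not divisible by any: 1776 - 1084.

Final answer: 692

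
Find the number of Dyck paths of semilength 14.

Total monotonic paths to (14,14): C(28,14) = 40116600.
A path is bad iff it touches y = x + 1; reflecting its initial segment maps bad paths bijectively onto all paths to (13,15), of which there are C(28,15) = 37442160.
Valid Dyck paths: 40116600 - 37442160.
(These counts are the Catalan numbers.)

Final answer: C_{14} = 2674440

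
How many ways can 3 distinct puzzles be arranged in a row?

The number of ways to arrange 3 distinct objects is 3!.

Final answer: 3! = 6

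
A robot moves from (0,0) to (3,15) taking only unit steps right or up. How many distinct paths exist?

Each path has 3 right steps and 15 up steps in some order (18 steps total).
Choose which 15 of the 18 steps are up: C(18,15).

Final answer: C(18,15) = 816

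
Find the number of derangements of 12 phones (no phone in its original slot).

D(n) = (n-1)(D(n-1) + D(n-2)), D(0)=1, D(1)=0.
D(2) = 1 x (0 + 1) = 1
D(3) = 2 x (1 + 0) = 2
D(4) = 3 x (2 + 1) = 9
D(5) = 4 x (9 + 2) = 44
D(6) = 5 x (44 + 9) = 265
D(7) = 6 x (265 + 44) = 1854
D(8) = 7 x (1854 + 265) = 14833
D(9) = 8 x (14833 + 1854) = 133496
D(10) = 9 x (133496 + 14833) = 1334961
D(11) = 10 x (1334961 + 133496) = 14684570
D(12) = 11 x (D(11) + D(10)) = 11 x (14684570 + 1334961)

Final answer: D(12) = 176214841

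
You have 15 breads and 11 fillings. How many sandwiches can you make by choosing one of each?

By the multiplication principle: 15 x 11.

Final answer: 165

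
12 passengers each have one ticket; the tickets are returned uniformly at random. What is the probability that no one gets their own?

Use the recurrence D(n) = (n-1)(D(n-1) + D(n-2)) with D(0)=1, D(1)=0.
Building up: D(2)=1, D(3)=2, D(4)=9, D(5)=44, D(6)=265, D(7)=1854, D(8)=14833, D(9)=133496, D(10)=1334961, D(11)=14684570, D(12)=176214841.
Total arrangements: 12! = 479001600.
Probability = D(12)/12! = 16019531/43545600.

Final answer: D(12)/12! = 176214841/479001600 = 0.367879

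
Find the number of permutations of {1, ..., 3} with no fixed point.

Use the recurrence D(n) = (n-1)(D(n-1) + D(n-2)) with D(0)=1, D(1)=0.
D(2) = 1 x (0 + 1) = 1
D(3) = 2 x (D(2) + D(1)) = 2 x (1 + 0)

Final answer: D(3) = 2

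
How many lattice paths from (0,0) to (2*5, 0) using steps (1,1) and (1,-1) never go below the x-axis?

Total monotonic paths to (5,5): C(10,5) = 252.
A path is bad iff it touches y = x + 1; reflecting its initial segment maps bad paths bijectively onto all paths to (4,6), of which there are C(10,6) = 210.
Valid Dyck paths: 252 - 210.
(Check: C(10,5) - C(10,6) = C(10,5)/6, the Catalan number C_{5}.)

Final answer: C_{5} = 42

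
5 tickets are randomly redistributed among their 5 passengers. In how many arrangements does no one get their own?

Derangements satisfy D(n) = (n-1)(D(n-1) + D(n-2)), starting from D(0)=1, D(1)=0.
D(2) = 1 x (0 + 1) = 1
D(3) = 2 x (1 + 0) = 2
D(4) = 3 x (2 + 1) = 9
D(5) = 4 x (D(4) + D(3)) = 4 x (9 + 2)

Final answer: D(5) = 44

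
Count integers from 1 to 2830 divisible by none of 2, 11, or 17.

|div by 2|=1415, |div by 11|=257, |div by 17|=166.
|div by 2&11|=128, |div by 2&17|=83, |div by 11&17|=15, |div by all|=7.
By inclusion-exclusion, divisible by at least one: 1415+257+166-128-83-15+7 = 1619.
Not divisible by any: 2830 - 1619.

Final answer: 1211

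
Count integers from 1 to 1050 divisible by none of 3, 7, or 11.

|div by 3|=350, |div by 7|=150, |div by 11|=95.
|div by 3&7|=50, |div by 3&11|=31, |div by 7&11|=13, |div by all|=4.
By inclusion-exclusion, divisible by at least one: 350+150+95-50-31-13+4 = 505.
Not divisible by any: 1050 - 505.

Final answer: 545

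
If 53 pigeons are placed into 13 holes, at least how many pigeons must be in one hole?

By the pigeonhole principle: ceiling(53/13).

Final answer: 5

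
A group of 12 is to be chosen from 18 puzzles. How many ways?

C(18,12) = 18!/(12! x 6!).

Final answer: \binom{18}{12} = 18564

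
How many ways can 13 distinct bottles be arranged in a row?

The number of ways to arrange 13 distinct objects is 13!.

Final answer: 13! = 6227020800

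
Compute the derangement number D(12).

Derangements satisfy D(n) = (n-1)(D(n-1) + D(n-2)), starting from D(0)=1, D(1)=0.
Building up: D(2)=1, D(3)=2, D(4)=9, D(5)=44, D(6)=265, D(7)=1854, D(8)=14833, D(9)=133496, D(10)=1334961, D(11)=14684570.
D(12) = 11 x (D(11) + D(10)) = 11 x (14684570 + 1334961).

Final answer: D(12) = 176214841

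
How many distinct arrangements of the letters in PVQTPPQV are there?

Letters (P:3, Q:2, T:1, V:2). Total letters: 8.
Permutations = 8!/(3! x 2! x 2!).

Final answer: 1680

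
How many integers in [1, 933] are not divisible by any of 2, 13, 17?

|div by 2|=466, |div by 13|=71, |div by 17|=54.
|div by 2&13|=35, |div by 2&17|=27, |div by 13&17|=4, |div by all|=2.
By inclusion-exclusion, divisible by at least one: 466+71+54-35-27-4+2 = 527.
Not divisible by any: 933 - 527.

Final answer: 406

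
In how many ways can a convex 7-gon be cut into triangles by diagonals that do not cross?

The structures are counted by the Catalan number C_n. Here n = 7 - 2 = 5.
Using C_0 = 1 and C_(k+1) = C_k x 2(2k+1)/(k+2), build up term by term: C_1=1, C_2=2, C_3=5, C_4=14, C_5=42.

Final answer: C_{5} = 42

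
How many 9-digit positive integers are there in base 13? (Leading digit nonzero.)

Leading digit: 12 options (nonzero). Other 8 digit(s): 13 options each.
Total: 12 x 13^8.

Final answer: 9788768652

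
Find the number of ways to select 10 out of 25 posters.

C(25,10) = 25!/(10! x 15!).

Final answer: \binom{25}{10} = 3268760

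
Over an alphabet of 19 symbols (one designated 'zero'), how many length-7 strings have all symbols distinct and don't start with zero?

First digit: 18 (nonzero). Second: 18 (not first). Third: 17, etc.
Total: 18 x 18 x 17 x 16 x 15 x 14 x 13.

Final answer: 240589440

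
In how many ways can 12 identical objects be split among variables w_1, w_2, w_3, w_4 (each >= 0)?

Stars and bars with 12 stars and 3 bars:
C(12+4-1, 4-1) = C(15,3).

Final answer: C(15,3) = 455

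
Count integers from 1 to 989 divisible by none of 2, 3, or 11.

|div by 2|=494, |div by 3|=329, |div by 11|=89.
|div by 2&3|=164, |div by 2&11|=44, |div by 3&11|=29, |div by all|=14.
By inclusion-exclusion, divisible by at least one: 494+329+89-164-44-29+14 = 689.
Not divisible by any: 989 - 689.

Final answer: 300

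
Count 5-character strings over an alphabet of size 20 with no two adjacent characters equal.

First character: 20 choices. Each subsequent: 19 choices (must differ from the previous one).
Total: 20 x 19^4.

Final answer: 20 x 19^{4} = 2606420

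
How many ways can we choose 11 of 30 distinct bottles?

C(30,11) = 30!/(11! x 19!).

Final answer: \binom{30}{11} = 54627300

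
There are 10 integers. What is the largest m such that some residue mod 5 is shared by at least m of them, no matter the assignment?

There are 5 possible values for residue mod 5. With 10 integers and 5 categories, by pigeonhole: ceiling(10/5).

Final answer: 2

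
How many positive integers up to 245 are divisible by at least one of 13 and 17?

Multiples of 13: 18. Multiples of 17: 14. Of both (lcm=221): 1.
By inclusion-exclusion: 18 + 14 - 1.

Final answer: 31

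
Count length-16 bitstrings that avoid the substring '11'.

Let a(n) count valid strings. If the last bit is 0 the prefix is any valid string of length n-1; if it is 1 the string must end in 01 with a valid prefix of length n-2. So a(n) = a(n-1) + a(n-2), a(1)=2, a(2)=3.
Computing successive values: a(1)=2, a(2)=3, a(3)=5, a(4)=8, a(5)=13, a(6)=21, a(7)=34, a(8)=55, a(9)=89, a(10)=144, a(11)=233, a(12)=377, a(13)=610, a(14)=987, a(15)=1597, a(16)=2584.

Final answer: 2584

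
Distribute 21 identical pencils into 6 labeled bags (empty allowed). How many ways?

Stars and bars: C(n+k-1, k-1) = C(26,5).

Final answer: C(26,5) = 65780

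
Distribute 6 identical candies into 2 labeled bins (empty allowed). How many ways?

Stars and bars: C(n+k-1, k-1) = C(7,1).

Final answer: C(7,1) = 7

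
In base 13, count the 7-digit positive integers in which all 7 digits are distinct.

First digit: 12 (nonzero). Second: 12 (not first). Third: 11, etc.
Total: 12 x 12 x 11 x 10 x 9 x 8 x 7.

Final answer: 7983360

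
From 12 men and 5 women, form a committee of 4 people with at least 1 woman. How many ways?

Sum over valid woman counts:
C(5,1)C(12,3) = 1100
C(5,2)C(12,2) = 660
C(5,3)C(12,1) = 120
C(5,4)C(12,0) = 5
Total: 1100 + 660 + 120 + 5.

Final answer: 1885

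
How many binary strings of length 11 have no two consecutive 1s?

Let a(n) count valid strings. If the last bit is 0 the prefix is any valid string of length n-1; if it is 1 the string must end in 01 with a valid prefix of length n-2. So a(n) = a(n-1) + a(n-2), a(1)=2, a(2)=3.
Computing successive values: a(1)=2, a(2)=3, a(3)=5, a(4)=8, a(5)=13, a(6)=21, a(7)=34, a(8)=55, a(9)=89, a(10)=144, a(11)=233.

Final answer: 233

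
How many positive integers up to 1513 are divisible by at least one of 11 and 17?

Multiples of 11: 137. Multiples of 17: 89. Of both (lcm=187): 8.
By inclusion-exclusion: 137 + 89 - 8.

Final answer: 218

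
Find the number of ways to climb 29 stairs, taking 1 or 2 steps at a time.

Condition on the final move: it is a 1-step (f(n-1) ways to get there) or a 2-step (f(n-2) ways), so f(n) = f(n-1) + f(n-2), with f(1)=1, f(2)=2.
Building up term by term: f(1)=1, f(2)=2, f(3)=3, f(4)=5, f(5)=8, f(6)=13, f(7)=21, f(8)=34, f(9)=55, f(10)=89, f(11)=144, f(12)=233, f(13)=377, f(14)=610, f(15)=987, f(16)=1597, f(17)=2584, f(18)=4181, f(19)=6765, f(20)=10946, f(21)=17711, f(22)=28657, f(23)=46368, f(24)=75025, f(25)=121393, f(26)=196418, f(27)=317811, f(28)=514229, f(29)=832040.

Final answer: 832040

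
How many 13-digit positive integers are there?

First digit: 9 choices (1-9). Each of the remaining 12 digits: 10 choices.
Total: 9 x 10^12.

Final answer: 9000000000000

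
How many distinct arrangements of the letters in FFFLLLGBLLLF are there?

Letters (B:1, F:4, G:1, L:6). Total letters: 12.
Permutations = 12!/(6! x 4!).

Final answer: 27720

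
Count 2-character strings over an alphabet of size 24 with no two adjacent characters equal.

Let g(n) count such strings. g(1) = 24, and each valid string of length n-1 extends in 23 ways (any symbol but the last), so g(n) = 23 g(n-1).
Total: g(2) = 24 x 23^1.

Final answer: 24 x 23^{1} = 552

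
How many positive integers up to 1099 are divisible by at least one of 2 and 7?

Multiples of 2: 549. Multiples of 7: 157. Of both (lcm=14): 78.
By inclusion-exclusion: 549 + 157 - 78.

Final answer: 628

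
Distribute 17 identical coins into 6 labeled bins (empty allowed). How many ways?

Stars and bars: C(n+k-1, k-1) = C(22,5).

Final answer: C(22,5) = 26334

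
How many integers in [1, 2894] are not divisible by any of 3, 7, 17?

|div by 3|=964, |div by 7|=413, |div by 17|=170.
|div by 3&7|=137, |div by 3&17|=56, |div by 7&17|=24, |div by all|=8.
By inclusion-exclusion, divisible by at least one: 964+413+170-137-56-24+8 = 1338.
Not divisible by any: 2894 - 1338.

Final answer: 1556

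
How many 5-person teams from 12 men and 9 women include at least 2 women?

Sum over valid woman counts:
C(9,2)C(12,3) = 7920
C(9,3)C(12,2) = 5544
C(9,4)C(12,1) = 1512
C(9,5)C(12,0) = 126
Total: 7920 + 5544 + 1512 + 126.

Final answer: 15102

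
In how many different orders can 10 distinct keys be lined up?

The number of ways to arrange 10 distinct objects is 10!.

Final answer: 10! = 3628800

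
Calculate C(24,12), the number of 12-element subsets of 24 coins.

C(24,12) = 24!/(12! x 12!).

Final answer: \binom{24}{12} = 2704156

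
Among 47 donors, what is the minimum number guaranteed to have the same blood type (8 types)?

There are 8 possible values for blood type (8 types). With 47 donors and 8 categories, by pigeonhole: ceiling(47/8).

Final answer: 6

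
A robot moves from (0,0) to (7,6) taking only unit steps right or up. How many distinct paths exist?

Each path has 7 right steps and 6 up steps in some order (13 steps total).
Choose which 6 of the 13 steps are up: C(13,6).

Final answer: C(13,6) = 1716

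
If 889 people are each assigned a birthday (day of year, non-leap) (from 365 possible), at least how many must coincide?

There are 365 possible values for birthday (day of year, non-leap). With 889 people and 365 categories, by pigeonhole: ceiling(889/365).

Final answer: 3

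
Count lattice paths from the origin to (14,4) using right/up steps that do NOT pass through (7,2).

Total paths to (14,4): C(18,4) = 3060.
Paths through (7,2): C(9,2) x C(9,2) = 1296.
Avoiding (7,2): 3060 - 1296.

Final answer: 1764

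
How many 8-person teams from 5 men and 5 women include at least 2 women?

Sum over valid woman counts:
C(5,3)C(5,5) = 10
C(5,4)C(5,4) = 25
C(5,5)C(5,3) = 10
Total: 10 + 25 + 10.

Final answer: 45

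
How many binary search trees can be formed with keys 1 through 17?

The structures are counted by the Catalan number C_n. Here n = 17.
Using C_0 = 1 and C_(k+1) = C_k x 2(2k+1)/(k+2), build up term by term: C_1=1, C_2=2, C_3=5, C_4=14, C_5=42, C_6=132, C_7=429, C_8=1430, C_9=4862, C_10=16796, C_11=58786, C_12=208012, C_13=742900, C_14=2674440, C_15=9694845, C_16=35357670, C_17=129644790.

Final answer: C_{17} = 129644790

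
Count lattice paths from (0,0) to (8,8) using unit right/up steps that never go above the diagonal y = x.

Total monotonic paths to (8,8): C(16,8) = 12870.
Paths that cross above y=x (reflection bijection): C(16,9) = 11440.
Valid Dyck paths: 12870 - 11440.
(Equivalently, C_{8} = C(16,8)/9 = 12870/9.)

Final answer: C_{8} = 1430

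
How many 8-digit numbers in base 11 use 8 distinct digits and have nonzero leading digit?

The leading digit has 10 choices (anything but zero); the next has 10 (anything but the first), then 9, and so on, one fewer each time.
Total: 10 x 10 x 9 x 8 x 7 x 6 x 5 x 4.

Final answer: 6048000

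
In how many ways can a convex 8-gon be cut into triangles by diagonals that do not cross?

This is counted by the nth Catalan number C_n. Here n = 8 - 2 = 6.
Using C_0 = 1 and C_(k+1) = C_k x 2(2k+1)/(k+2), build up term by term: C_1=1, C_2=2, C_3=5, C_4=14, C_5=42, C_6=132.

Final answer: C_{6} = 132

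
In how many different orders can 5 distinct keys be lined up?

The number of ways to arrange 5 distinct objects is 5!.

Final answer: 5! = 120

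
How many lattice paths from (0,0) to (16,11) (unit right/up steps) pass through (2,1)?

Paths (0,0)->(2,1): C(3,1) = 3.
Paths (2,1)->(16,11): C(24,10) = 1961256.
By multiplication principle: 3 x 1961256.

Final answer: 5883768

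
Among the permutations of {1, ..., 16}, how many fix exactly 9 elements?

Choose which 9 elements are fixed: C(16,9) = 11440.
Derange the remaining 7 using D(j) = (j-1)(D(j-1) + D(j-2)), D(0)=1, D(1)=0: D(2)=1, D(3)=2, D(4)=9, D(5)=44, D(6)=265, D(7)=1854.
Total: 11440 x 1854.

Final answer: C(16,9) D(7) = 21209760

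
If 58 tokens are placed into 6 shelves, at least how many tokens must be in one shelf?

By the pigeonhole principle: ceiling(58/6).

Final answer: 10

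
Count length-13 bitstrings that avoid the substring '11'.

A valid string ends in 0 (append to any length-(n-1) valid string) or in 01 (append to any length-(n-2) valid string), so a(n) = a(n-1) + a(n-2) with a(1)=2, a(2)=3.
Computing successive values: a(1)=2, a(2)=3, a(3)=5, a(4)=8, a(5)=13, a(6)=21, a(7)=34, a(8)=55, a(9)=89, a(10)=144, a(11)=233, a(12)=377, a(13)=610.

Final answer: 610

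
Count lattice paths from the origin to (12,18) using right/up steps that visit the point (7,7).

Paths (0,0)->(7,7): C(14,7) = 3432.
Paths (7,7)->(12,18): C(16,11) = 4368.
By multiplication principle: 3432 x 4368.

Final answer: 14990976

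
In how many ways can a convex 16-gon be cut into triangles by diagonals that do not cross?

The structures are counted by the Catalan number C_n. Here n = 16 - 2 = 14.
C_n = C(2n,n) - C(2n,n+1), so C_{14} = C(28,14) - C(28,15) = 40116600 - 37442160.

Final answer: C_{14} = 2674440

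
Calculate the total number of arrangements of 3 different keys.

The number of ways to arrange 3 distinct objects is 3!.

Final answer: 3! = 6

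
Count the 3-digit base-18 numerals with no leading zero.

In base 18, the leading digit has 17 choices (1..17); each of the remaining 2 digits has 18 choices.
Total: 17 x 18^2.

Final answer: 5508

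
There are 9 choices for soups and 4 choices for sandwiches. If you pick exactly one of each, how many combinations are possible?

By the multiplication principle: 9 x 4.

Final answer: 36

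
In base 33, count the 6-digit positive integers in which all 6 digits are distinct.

The leading digit has 32 choices (anything but zero); the next has 32 (anything but the first), then 31, and so on, one fewer each time.
Total: 32 x 32 x 31 x 30 x 29 x 28.

Final answer: 773283840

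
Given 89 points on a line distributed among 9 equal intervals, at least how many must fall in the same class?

By pigeonhole with 89 objects and 9 categories: ceiling(89/9).

Final answer: 10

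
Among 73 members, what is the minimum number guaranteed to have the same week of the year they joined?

There are 52 possible values for week of the year they joined. With 73 members and 52 categories, by pigeonhole: ceiling(73/52).

Final answer: 2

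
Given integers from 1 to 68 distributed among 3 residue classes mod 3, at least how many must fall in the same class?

By pigeonhole with 68 objects and 3 categories: ceiling(68/3).

Final answer: 23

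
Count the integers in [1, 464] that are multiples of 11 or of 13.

Multiples of 11: 42. Multiples of 13: 35. Of both (lcm=143): 3.
By inclusion-exclusion: 42 + 35 - 3.

Final answer: 74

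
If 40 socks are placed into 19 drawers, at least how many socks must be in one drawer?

By the pigeonhole principle: ceiling(40/19).

Final answer: 3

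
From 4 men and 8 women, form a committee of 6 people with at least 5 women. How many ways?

Sum over valid woman counts:
C(8,5)C(4,1) = 224
C(8,6)C(4,0) = 28
Total: 224 + 28.

Final answer: 252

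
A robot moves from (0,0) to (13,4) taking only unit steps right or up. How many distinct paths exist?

Each path has 13 right steps and 4 up steps in some order (17 steps total).
Choose which 4 of the 17 steps are up: C(17,4).

Final answer: C(17,4) = 2380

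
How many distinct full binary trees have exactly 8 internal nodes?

This is counted by the nth Catalan number C_n. Here n = 8.
C_n = C(2n,n) - C(2n,n+1), so C_{8} = C(16,8) - C(16,9) = 12870 - 11440.

Final answer: C_{8} = 1430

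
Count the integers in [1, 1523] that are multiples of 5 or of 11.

Multiples of 5: 304. Multiples of 11: 138. Of both (lcm=55): 27.
By inclusion-exclusion: 304 + 138 - 27.

Final answer: 415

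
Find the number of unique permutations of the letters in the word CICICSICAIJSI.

Letters (A:1, C:4, I:5, J:1, S:2). Total letters: 13.
Permutations = 13!/(5! x 4! x 2!).

Final answer: 1081080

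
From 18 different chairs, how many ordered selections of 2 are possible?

P(18,2) = 18!/(18-2)! = 18!/16!.

Final answer: P(18,2) = 306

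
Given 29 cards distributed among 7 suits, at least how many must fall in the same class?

By pigeonhole with 29 objects and 7 categories: ceiling(29/7).

Final answer: 5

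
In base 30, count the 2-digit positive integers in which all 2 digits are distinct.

First digit: 29 (nonzero). Second: 29 (not first). Third: 28, etc.
Total: 29 x 29.

Final answer: 841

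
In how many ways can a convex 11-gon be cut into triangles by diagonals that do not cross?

This is a standard Catalan-number count: the answer is C_n. Here n = 11 - 2 = 9.
C_n = C(2n,n)/(n+1), so C_{9} = C(18,9)/10 = 48620/10.

Final answer: C_{9} = 4862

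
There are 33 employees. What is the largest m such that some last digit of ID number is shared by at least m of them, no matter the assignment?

There are 10 possible values for last digit of ID number. With 33 employees and 10 categories, by pigeonhole: ceiling(33/10).

Final answer: 4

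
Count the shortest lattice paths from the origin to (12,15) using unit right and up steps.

Each path has 12 right steps and 15 up steps in some order (27 steps total).
Choose which 15 of the 27 steps are up: C(27,15).

Final answer: C(27,15) = 17383860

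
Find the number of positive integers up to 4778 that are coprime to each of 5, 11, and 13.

|div by 5|=955, |div by 11|=434, |div by 13|=367.
|div by 5&11|=86, |div by 5&13|=73, |div by 11&13|=33, |div by all|=6.
By inclusion-exclusion, divisible by at least one: 955+434+367-86-73-33+6 = 1570.
Not divisible by any: 4778 - 1570.

Final answer: 3208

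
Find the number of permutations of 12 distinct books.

The number of ways to arrange 12 distinct objects is 12!.

Final answer: 12! = 479001600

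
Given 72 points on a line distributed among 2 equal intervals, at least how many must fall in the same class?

By pigeonhole with 72 objects and 2 categories: ceiling(72/2).

Final answer: 36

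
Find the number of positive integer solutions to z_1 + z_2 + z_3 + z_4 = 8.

Substitute z'_i = z_i - 1 (so z'_i >= 0). Then sum z'_i = 8 - 4 = 4.
Stars and bars: C(4+4-1, 4-1) = C(7,3).

Final answer: C(7,3) = 35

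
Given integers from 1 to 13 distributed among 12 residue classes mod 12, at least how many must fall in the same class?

By pigeonhole with 13 objects and 12 categories: ceiling(13/12).

Final answer: 2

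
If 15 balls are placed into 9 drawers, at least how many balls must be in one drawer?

By the pigeonhole principle: ceiling(15/9).

Final answer: 2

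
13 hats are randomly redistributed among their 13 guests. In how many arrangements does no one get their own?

Derangements satisfy D(n) = (n-1)(D(n-1) + D(n-2)), starting from D(0)=1, D(1)=0.
D(2) = 1 x (0 + 1) = 1
D(3) = 2 x (1 + 0) = 2
D(4) = 3 x (2 + 1) = 9
D(5) = 4 x (9 + 2) = 44
D(6) = 5 x (44 + 9) = 265
D(7) = 6 x (265 + 44) = 1854
D(8) = 7 x (1854 + 265) = 14833
D(9) = 8 x (14833 + 1854) = 133496
D(10) = 9 x (133496 + 14833) = 1334961
D(11) = 10 x (1334961 + 133496) = 14684570
D(12) = 11 x (14684570 + 1334961) = 176214841
D(13) = 12 x (D(12) + D(11)) = 12 x (176214841 + 14684570)

Final answer: D(13) = 2290792932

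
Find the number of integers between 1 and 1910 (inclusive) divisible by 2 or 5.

Multiples of 2: 955. Multiples of 5: 382. Of both (lcm=10): 191.
By inclusion-exclusion: 955 + 382 - 191.

Final answer: 1146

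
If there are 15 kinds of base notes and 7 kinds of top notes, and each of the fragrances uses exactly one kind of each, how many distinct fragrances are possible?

By the multiplication principle: 15 x 7.

Final answer: 105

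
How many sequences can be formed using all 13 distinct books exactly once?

The number of ways to arrange 13 distinct objects is 13!.

Final answer: 13! = 6227020800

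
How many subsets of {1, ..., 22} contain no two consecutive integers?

Let a(n) count such subsets of {1, ..., n}. Either n is excluded (a(n-1) ways) or n is included, forcing n-1 out (a(n-2) ways), so a(n) = a(n-1) + a(n-2) with a(1)=2, a(2)=3.
Building up term by term: a(1)=2, a(2)=3, a(3)=5, a(4)=8, a(5)=13, a(6)=21, a(7)=34, a(8)=55, a(9)=89, a(10)=144, a(11)=233, a(12)=377, a(13)=610, a(14)=987, a(15)=1597, a(16)=2584, a(17)=4181, a(18)=6765, a(19)=10946, a(20)=17711, a(21)=28657, a(22)=46368.

Final answer: 46368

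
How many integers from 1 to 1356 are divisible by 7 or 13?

Multiples of 7: 193. Multiples of 13: 104. Of both (lcm=91): 14.
By inclusion-exclusion: 193 + 104 - 14.

Final answer: 283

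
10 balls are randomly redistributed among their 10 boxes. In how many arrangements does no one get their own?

D(n) = (n-1)(D(n-1) + D(n-2)), D(0)=1, D(1)=0.
D(2) = 1 x (0 + 1) = 1
D(3) = 2 x (1 + 0) = 2
D(4) = 3 x (2 + 1) = 9
D(5) = 4 x (9 + 2) = 44
D(6) = 5 x (44 + 9) = 265
D(7) = 6 x (265 + 44) = 1854
D(8) = 7 x (1854 + 265) = 14833
D(9) = 8 x (14833 + 1854) = 133496
D(10) = 9 x (D(9) + D(8)) = 9 x (133496 + 14833)

Final answer: D(10) = 1334961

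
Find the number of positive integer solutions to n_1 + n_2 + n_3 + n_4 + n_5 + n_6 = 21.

Substitute n'_i = n_i - 1 (so n'_i >= 0). Then sum n'_i = 21 - 6 = 15.
Stars and bars: C(15+6-1, 6-1) = C(20,5).

Final answer: C(20,5) = 15504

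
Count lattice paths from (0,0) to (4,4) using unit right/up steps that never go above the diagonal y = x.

Total monotonic paths to (4,4): C(8,4) = 70.
By the reflection principle, paths that go above the diagonal number C(8,5) = 56.
Valid Dyck paths: 70 - 56.
(These counts are the Catalan numbers.)

Final answer: C_{4} = 14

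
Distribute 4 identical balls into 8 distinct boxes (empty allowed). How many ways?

Stars and bars: C(n+k-1, k-1) = C(11,7).

Final answer: C(11,7) = 330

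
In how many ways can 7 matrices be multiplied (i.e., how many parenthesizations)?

This is counted by the nth Catalan number C_n. Here n = 7 - 1 = 6.
C_n = C(2n,n)/(n+1), so C_{6} = C(12,6)/7 = 924/7.

Final answer: C_{6} = 132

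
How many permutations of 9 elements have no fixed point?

Use the recurrence D(n) = (n-1)(D(n-1) + D(n-2)) with D(0)=1, D(1)=0.
Building up: D(2)=1, D(3)=2, D(4)=9, D(5)=44, D(6)=265, D(7)=1854, D(8)=14833.
D(9) = 8 x (D(8) + D(7)) = 8 x (14833 + 1854).

Final answer: D(9) = 133496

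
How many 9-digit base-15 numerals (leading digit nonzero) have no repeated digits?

The leading digit has 14 choices (anything but zero); the next has 14 (anything but the first), then 13, and so on, one fewer each time.
Total: 14 x 14 x 13 x 12 x 11 x 10 x 9 x 8 x 7.

Final answer: 1695133440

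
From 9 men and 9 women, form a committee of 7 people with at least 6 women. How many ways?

Sum over valid woman counts:
C(9,6)C(9,1) = 756
C(9,7)C(9,0) = 36
Total: 756 + 36.

Final answer: 792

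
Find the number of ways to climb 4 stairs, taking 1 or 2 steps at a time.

Let f(n) count the ways. The last step is size 1 or 2, so f(n) = f(n-1) + f(n-2) with f(1)=1, f(2)=2.
Building up term by term: f(1)=1, f(2)=2, f(3)=3, f(4)=5.

Final answer: 5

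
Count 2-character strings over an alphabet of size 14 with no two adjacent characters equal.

Let g(n) count such strings. g(1) = 14, and each valid string of length n-1 extends in 13 ways (any symbol but the last), so g(n) = 13 g(n-1).
Total: g(2) = 14 x 13^1.

Final answer: 14 x 13^{1} = 182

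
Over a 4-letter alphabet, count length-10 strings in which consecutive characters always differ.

Let g(n) count such strings. g(1) = 4, and each valid string of length n-1 extends in 3 ways (any symbol but the last), so g(n) = 3 g(n-1).
Total: g(10) = 4 x 3^9.

Final answer: 4 x 3^{9} = 78732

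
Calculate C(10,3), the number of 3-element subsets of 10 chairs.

C(10,3) = 10!/(3! x 7!).

Final answer: \binom{10}{3} = 120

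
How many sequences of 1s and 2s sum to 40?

Let f(n) be the number of climbs. Removing the last move (1 or 2 steps) gives f(n) = f(n-1) + f(n-2); base cases f(1)=1, f(2)=2.
Building up term by term: f(1)=1, f(2)=2, f(3)=3, f(4)=5, f(5)=8, f(6)=13, f(7)=21, f(8)=34, f(9)=55, f(10)=89, f(11)=144, f(12)=233, f(13)=377, f(14)=610, f(15)=987, f(16)=1597, f(17)=2584, f(18)=4181, f(19)=6765, f(20)=10946, f(21)=17711, f(22)=28657, f(23)=46368, f(24)=75025, f(25)=121393, f(26)=196418, f(27)=317811, f(28)=514229, f(29)=832040, f(30)=1346269, f(31)=2178309, f(32)=3524578, f(33)=5702887, f(34)=9227465, f(35)=14930352, f(36)=24157817, f(37)=39088169, f(38)=63245986, f(39)=102334155, f(40)=165580141.

Final answer: 165580141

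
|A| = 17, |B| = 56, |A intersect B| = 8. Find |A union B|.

|A union B| = |A| + |B| - |A intersect B| = 17 + 56 - 8.

Final answer: 65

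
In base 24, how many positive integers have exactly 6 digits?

In base 24, the leading digit has 23 choices (1..23); each of the remaining 5 digits has 24 choices.
Total: 23 x 24^5.

Final answer: 183140352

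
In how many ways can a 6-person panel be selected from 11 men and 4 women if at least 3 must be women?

Sum over valid woman counts:
C(4,3)C(11,3) = 660
C(4,4)C(11,2) = 55
Total: 660 + 55.

Final answer: 715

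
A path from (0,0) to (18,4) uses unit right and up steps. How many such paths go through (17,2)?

Paths (0,0)->(17,2): C(19,2) = 171.
Paths (17,2)->(18,4): C(3,2) = 3.
By multiplication principle: 171 x 3.

Final answer: 513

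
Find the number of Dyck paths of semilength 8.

Total monotonic paths to (8,8): C(16,8) = 12870.
Reflecting each bad path at its first crossing gives a bijection with paths to (7,9): C(16,9) = 11440.
Valid Dyck paths: 12870 - 11440.
(These counts are the Catalan numbers.)

Final answer: C_{8} = 1430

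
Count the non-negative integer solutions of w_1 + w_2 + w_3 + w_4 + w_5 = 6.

Stars and bars with 6 stars and 4 bars:
C(6+5-1, 5-1) = C(10,4).

Final answer: C(10,4) = 210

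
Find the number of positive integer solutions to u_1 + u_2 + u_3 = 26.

Substitute u'_i = u_i - 1 (so u'_i >= 0). Then sum u'_i = 26 - 3 = 23.
Stars and bars: C(23+3-1, 3-1) = C(25,2).

Final answer: C(25,2) = 300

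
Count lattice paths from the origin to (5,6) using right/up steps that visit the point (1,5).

Paths (0,0)->(1,5): C(6,5) = 6.
Paths (1,5)->(5,6): C(5,1) = 5.
By multiplication principle: 6 x 5.

Final answer: 30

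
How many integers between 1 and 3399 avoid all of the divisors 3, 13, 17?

|div by 3|=1133, |div by 13|=261, |div by 17|=199.
|div by 3&13|=87, |div by 3&17|=66, |div by 13&17|=15, |div by all|=5.
By inclusion-exclusion, divisible by at least one: 1133+261+199-87-66-15+5 = 1430.
Not divisible by any: 3399 - 1430.

Final answer: 1969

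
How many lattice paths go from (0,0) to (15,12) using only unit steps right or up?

Each path has 15 right steps and 12 up steps in some order (27 steps total).
Choose which 12 of the 27 steps are up: C(27,12).

Final answer: C(27,12) = 17383860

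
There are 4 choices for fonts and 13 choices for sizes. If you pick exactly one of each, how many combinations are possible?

By the multiplication principle: 4 x 13.

Final answer: 52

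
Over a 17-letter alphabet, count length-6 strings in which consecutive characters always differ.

Let g(n) count such strings. g(1) = 17, and each valid string of length n-1 extends in 16 ways (any symbol but the last), so g(n) = 16 g(n-1).
Total: g(6) = 17 x 16^5.

Final answer: 17 x 16^{5} = 17825792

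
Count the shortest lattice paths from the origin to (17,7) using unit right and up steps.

Each path has 17 right steps and 7 up steps in some order (24 steps total).
Choose which 7 of the 24 steps are up: C(24,7).

Final answer: C(24,7) = 346104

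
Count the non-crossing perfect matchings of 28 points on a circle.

This is a standard Catalan-number count: the answer is C_n. Here n = 28/2 = 14.
C_n = (2n)!/(n!(n+1)!), so C_{14} = 28!/(14! x 15!) = C(28,14)/15 = 40116600/15.

Final answer: C_{14} = 2674440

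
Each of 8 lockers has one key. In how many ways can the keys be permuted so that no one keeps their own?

Derangements satisfy D(n) = (n-1)(D(n-1) + D(n-2)), starting from D(0)=1, D(1)=0.
D(2) = 1 x (0 + 1) = 1
D(3) = 2 x (1 + 0) = 2
D(4) = 3 x (2 + 1) = 9
D(5) = 4 x (9 + 2) = 44
D(6) = 5 x (44 + 9) = 265
D(7) = 6 x (265 + 44) = 1854
D(8) = 7 x (D(7) + D(6)) = 7 x (1854 + 265)

Final answer: D(8) = 14833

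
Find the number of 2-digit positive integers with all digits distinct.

First digit: 9 (not 0). Second: 9 (not first). Third: 8, etc.
Total: 9 x 9.

Final answer: 81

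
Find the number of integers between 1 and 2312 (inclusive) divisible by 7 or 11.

Multiples of 7: 330. Multiples of 11: 210. Of both (lcm=77): 30.
By inclusion-exclusion: 330 + 210 - 30.

Final answer: 510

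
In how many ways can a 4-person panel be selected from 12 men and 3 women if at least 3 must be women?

Sum over valid woman counts:
C(3,3)C(12,1).

Final answer: 12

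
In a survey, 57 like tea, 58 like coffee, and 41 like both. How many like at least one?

|A union B| = |A| + |B| - |A intersect B| = 57 + 58 - 41.

Final answer: 74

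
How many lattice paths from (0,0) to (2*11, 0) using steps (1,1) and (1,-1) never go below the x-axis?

Total monotonic paths to (11,11): C(22,11) = 705432.
A path is bad iff it touches y = x + 1; reflecting its initial segment maps bad paths bijectively onto all paths to (10,12), of which there are C(22,12) = 646646.
Valid Dyck paths: 705432 - 646646.
(This is the Catalan number C_{11}.)

Final answer: C_{11} = 58786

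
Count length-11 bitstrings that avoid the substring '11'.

Classify by the final bit: ...0 gives a(n-1) strings, ...01 gives a(n-2) strings. Thus a(n) = a(n-1) + a(n-2) with a(1)=2, a(2)=3.
Iterating the recurrence: a(1)=2, a(2)=3, a(3)=5, a(4)=8, a(5)=13, a(6)=21, a(7)=34, a(8)=55, a(9)=89, a(10)=144, a(11)=233.

Final answer: 233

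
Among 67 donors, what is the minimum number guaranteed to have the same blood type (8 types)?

There are 8 possible values for blood type (8 types). With 67 donors and 8 categories, by pigeonhole: ceiling(67/8).

Final answer: 9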